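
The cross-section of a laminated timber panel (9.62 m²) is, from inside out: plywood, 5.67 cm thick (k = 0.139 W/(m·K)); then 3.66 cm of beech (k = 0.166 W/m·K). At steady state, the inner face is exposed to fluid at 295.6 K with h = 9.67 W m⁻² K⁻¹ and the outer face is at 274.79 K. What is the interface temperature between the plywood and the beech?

Treat each layer as a resistance in series:
  R_conv,in = 1/(hA) = 1/(9.67·9.62) = 0.01075 K/W
  R_plywood = L/(kA) = 0.0567/(0.139·9.62) = 0.04240 K/W
  R_beech = L/(kA) = 0.0366/(0.166·9.62) = 0.02292 K/W
ΣR = 0.01075 + 0.04240 + 0.02292 = 0.07607 K/W
Q = ΔT/ΣR = (295.6 K − 274.79 K)/0.07607 = 273.6 W
From the inner boundary to the plywood/beech interface, ΣR_partial = 0.05315 K/W.
T_interface = T_in − Q·ΣR_partial = 295.6 K − (273.6)(0.05315) = 281.06 K

T = 281.06 K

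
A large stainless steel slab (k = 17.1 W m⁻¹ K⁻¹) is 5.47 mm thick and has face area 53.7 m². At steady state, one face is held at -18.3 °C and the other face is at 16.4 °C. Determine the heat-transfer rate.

Q = kA·ΔT/L = 17.1 × 53.7 × |-18.3 °C − 16.4 °C| / 0.00547 = 5.83×10^6 W

Q = 5830 kW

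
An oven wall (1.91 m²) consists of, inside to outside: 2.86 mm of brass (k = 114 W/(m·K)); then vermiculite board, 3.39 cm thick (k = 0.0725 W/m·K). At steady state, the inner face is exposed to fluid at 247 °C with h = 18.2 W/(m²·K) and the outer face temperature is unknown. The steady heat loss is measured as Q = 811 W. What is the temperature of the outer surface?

T_out = 25.1 °C

Series resistances:
  R_conv,in = 1/(hA) = 1/(18.2·1.91) = 0.02877 K/W
  R_brass = L/(kA) = 0.00286/(114·1.91) = 1.313×10^-5 K/W
  R_vermiculite board = L/(kA) = 0.0339/(0.0725·1.91) = 0.2448 K/W
ΣR = 0.2736 K/W
ΔT = Q·ΣR = 811 × 0.2736 = 221.9 K
Heat flows outward, so T_out = T_in − ΔT = 247 − 221.9 = 25.1 °C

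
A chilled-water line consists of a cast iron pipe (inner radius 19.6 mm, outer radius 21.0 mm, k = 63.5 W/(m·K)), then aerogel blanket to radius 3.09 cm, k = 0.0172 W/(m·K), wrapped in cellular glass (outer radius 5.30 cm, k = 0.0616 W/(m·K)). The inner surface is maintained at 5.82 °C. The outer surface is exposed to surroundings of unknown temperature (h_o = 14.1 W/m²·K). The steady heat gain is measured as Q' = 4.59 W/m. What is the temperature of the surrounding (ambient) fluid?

Sum the resistances:
  R'_cast iron = ln(0.0210/0.0196)/(2πk) = 0.06899/(2π·63.5) = 1.729×10^-4 m·K/W
  R'_aerogel blanket = ln(0.0309/0.0210)/(2πk) = 0.3862/(2π·0.0172) = 3.574 m·K/W
  R'_cellular glass = ln(0.0530/0.0309)/(2πk) = 0.5395/(2π·0.0616) = 1.394 m·K/W
  R'_conv,out = 1/(2πr h) = 1/(2π·0.0530·14.1) = 0.2130 m·K/W
ΣR = 5.181 m·K/W
ΔT = Q'·ΣR = 4.59 × 5.181 = 23.78 K
Heat flows inward, so T_out = T_in + ΔT = 5.82 + 23.78 = 29.6 °C

T_out = 29.6 °C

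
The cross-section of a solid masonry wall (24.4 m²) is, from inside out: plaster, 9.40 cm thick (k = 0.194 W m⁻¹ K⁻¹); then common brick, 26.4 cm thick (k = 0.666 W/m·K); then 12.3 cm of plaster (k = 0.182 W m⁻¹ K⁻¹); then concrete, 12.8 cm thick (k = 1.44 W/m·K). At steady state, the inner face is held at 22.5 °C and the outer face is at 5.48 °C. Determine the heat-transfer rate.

Q = 252 W

Treat each layer as a resistance in series:
  R_plaster = L/(kA) = 0.0940/(0.194·24.4) = 0.01986 K/W
  R_common brick = L/(kA) = 0.264/(0.666·24.4) = 0.01625 K/W
  R_plaster = L/(kA) = 0.123/(0.182·24.4) = 0.02770 K/W
  R_concrete = L/(kA) = 0.128/(1.44·24.4) = 0.003643 K/W
ΣR = 0.01986 + 0.01625 + 0.02770 + 0.003643 = 0.06745 K/W
Q = ΔT/ΣR = (22.5 °C − 5.48 °C)/0.06745 = 252 W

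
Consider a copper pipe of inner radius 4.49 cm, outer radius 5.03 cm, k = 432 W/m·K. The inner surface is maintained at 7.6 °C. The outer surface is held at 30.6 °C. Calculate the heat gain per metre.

Q' = 550 kW/m

Q' = 2πk·ΔT/ln(r₂/r₁) = 2π × 432 × 23 / ln(0.0503/0.0449) = 5.50×10^5 W/m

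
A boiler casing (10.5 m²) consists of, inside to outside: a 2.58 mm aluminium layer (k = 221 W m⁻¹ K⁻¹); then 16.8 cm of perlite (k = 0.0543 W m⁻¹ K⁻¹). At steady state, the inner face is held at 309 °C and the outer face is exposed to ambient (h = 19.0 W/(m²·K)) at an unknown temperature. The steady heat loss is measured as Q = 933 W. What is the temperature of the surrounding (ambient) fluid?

T_out = 29.4 °C

Sum the resistances:
  R_aluminium = L/(kA) = 0.00258/(221·10.5) = 1.112×10^-6 K/W
  R_perlite = L/(kA) = 0.168/(0.0543·10.5) = 0.2947 K/W
  R_conv,out = 1/(hA) = 1/(19.0·10.5) = 0.005013 K/W
ΣR = 0.2997 K/W
ΔT = Q·ΣR = 933 × 0.2997 = 279.6 K
Heat flows outward, so T_out = T_in − ΔT = 309 − 279.6 = 29.4 °C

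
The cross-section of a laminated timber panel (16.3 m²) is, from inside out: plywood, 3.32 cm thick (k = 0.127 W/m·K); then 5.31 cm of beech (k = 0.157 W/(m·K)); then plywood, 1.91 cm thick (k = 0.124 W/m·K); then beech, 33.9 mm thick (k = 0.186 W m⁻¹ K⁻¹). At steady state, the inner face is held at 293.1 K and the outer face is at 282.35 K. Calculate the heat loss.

Q = 187 W

Series thermal resistances, inner to outer:
  R_plywood = L/(kA) = 0.0332/(0.127·16.3) = 0.01604 K/W
  R_beech = L/(kA) = 0.0531/(0.157·16.3) = 0.02075 K/W
  R_plywood = L/(kA) = 0.0191/(0.124·16.3) = 0.009450 K/W
  R_beech = L/(kA) = 0.0339/(0.186·16.3) = 0.01118 K/W
ΣR = 0.01604 + 0.02075 + 0.009450 + 0.01118 = 0.05742 K/W
Q = ΔT/ΣR = (293.1 K − 282.35 K)/0.05742 = 187 W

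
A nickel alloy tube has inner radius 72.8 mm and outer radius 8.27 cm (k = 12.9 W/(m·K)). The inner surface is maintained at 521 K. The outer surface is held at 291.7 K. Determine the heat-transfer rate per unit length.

Q' = 2πk·ΔT/ln(r₂/r₁) = 2π × 12.9 × 229.3 / ln(0.0827/0.0728) = 1.46×10^5 W/m

Q' = 1.46×10^5 W/m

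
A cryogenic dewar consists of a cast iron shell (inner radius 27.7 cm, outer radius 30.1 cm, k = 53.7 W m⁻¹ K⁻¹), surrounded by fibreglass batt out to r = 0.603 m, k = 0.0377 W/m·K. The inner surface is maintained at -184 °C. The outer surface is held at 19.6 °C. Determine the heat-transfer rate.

Q = 58.0 W

Series thermal resistances, inner to outer:
  R_cast iron = (1/0.277 − 1/0.301)/(4πk) = 0.2878/(4π·53.7) = 4.266×10^-4 K/W
  R_fibreglass batt = (1/0.301 − 1/0.603)/(4πk) = 1.664/(4π·0.0377) = 3.512 K/W
ΣR = 4.266×10^-4 + 3.512 = 3.512 K/W
Q = ΔT/ΣR = (-184 °C − 19.6 °C)/3.512 = -58.0 W
(Negative Q ⇒ heat flows inward; heat gain = 58.0 W.)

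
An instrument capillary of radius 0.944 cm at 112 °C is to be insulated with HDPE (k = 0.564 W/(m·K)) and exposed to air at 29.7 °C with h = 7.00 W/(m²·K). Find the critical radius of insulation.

For a cylinder, r_cr = k_ins/h = 0.564/7.00 = 0.0806 m = 8.06 cm

r_cr = 8.06 cm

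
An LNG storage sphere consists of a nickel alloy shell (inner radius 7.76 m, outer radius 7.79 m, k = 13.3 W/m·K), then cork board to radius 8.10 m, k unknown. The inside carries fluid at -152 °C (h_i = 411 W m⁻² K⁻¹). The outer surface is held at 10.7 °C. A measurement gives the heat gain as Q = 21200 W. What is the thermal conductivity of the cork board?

k = 0.0510 W/m·K

ΣR = ΔT/Q = |-152 − 10.7|/21200 = 0.007675 K/W
Known resistances:
  R_conv,in = 1/(4πr²h) = 1/(4π·7.76²·411) = 3.215×10^-6 K/W
  R_nickel alloy = (1/7.76 − 1/7.79)/(4πk) = 4.963×10^-4/(4π·13.3) = 2.969×10^-6 K/W
R_cork board = ΣR − ΣR_known = 0.007675 − 6.184×10^-6 = 0.007669 K/W
(1/r₁−1/r₂)/(4πk) = 0.007669 ⇒ k = 0.004913/(4π·0.007669) = 0.0510 W/m·K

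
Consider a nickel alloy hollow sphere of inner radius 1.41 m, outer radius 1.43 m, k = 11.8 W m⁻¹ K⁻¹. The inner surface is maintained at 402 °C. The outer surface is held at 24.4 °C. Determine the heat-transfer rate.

Q = 4πk·ΔT/(1/r₁ − 1/r₂) = 4π × 11.8 × 377.6 / (1/1.41 − 1/1.43) = 5.64×10^6 W

Q = 5640 kW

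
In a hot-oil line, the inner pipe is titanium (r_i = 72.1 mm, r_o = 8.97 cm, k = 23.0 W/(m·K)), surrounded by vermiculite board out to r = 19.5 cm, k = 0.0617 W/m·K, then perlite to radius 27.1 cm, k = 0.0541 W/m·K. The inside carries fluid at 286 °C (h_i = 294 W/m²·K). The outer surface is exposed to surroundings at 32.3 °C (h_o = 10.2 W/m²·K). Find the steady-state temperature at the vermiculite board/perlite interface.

Series thermal resistances, inner to outer:
  R'_conv,in = 1/(2πr h) = 1/(2π·0.0721·294) = 0.007508 m·K/W
  R'_titanium = ln(0.0897/0.0721)/(2πk) = 0.2184/(2π·23.0) = 0.001511 m·K/W
  R'_vermiculite board = ln(0.195/0.0897)/(2πk) = 0.7765/(2π·0.0617) = 2.003 m·K/W
  R'_perlite = ln(0.271/0.195)/(2πk) = 0.3291/(2π·0.0541) = 0.9682 m·K/W
  R'_conv,out = 1/(2πr h) = 1/(2π·0.271·10.2) = 0.05758 m·K/W
ΣR = 0.007508 + 0.001511 + 2.003 + 0.9682 + 0.05758 = 3.038 m·K/W
Q' = ΔT/ΣR = (286 °C − 32.3 °C)/3.038 = 83.51 W/m
From the inner boundary to the vermiculite board/perlite interface, ΣR_partial = 2.012 m·K/W.
T_interface = T_in − Q'·ΣR_partial = 286 °C − (83.51)(2.012) = 118 °C

T = 118 °C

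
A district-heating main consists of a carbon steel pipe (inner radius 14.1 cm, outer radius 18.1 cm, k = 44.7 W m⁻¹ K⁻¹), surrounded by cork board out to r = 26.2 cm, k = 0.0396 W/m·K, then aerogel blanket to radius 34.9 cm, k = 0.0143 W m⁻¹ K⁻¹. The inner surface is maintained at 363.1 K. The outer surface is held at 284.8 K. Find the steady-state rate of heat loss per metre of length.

Q' = 16.7 W/m

Series thermal resistances, inner to outer:
  R'_carbon steel = ln(0.181/0.141)/(2πk) = 0.2497/(2π·44.7) = 8.892×10^-4 m·K/W
  R'_cork board = ln(0.262/0.181)/(2πk) = 0.3698/(2π·0.0396) = 1.486 m·K/W
  R'_aerogel blanket = ln(0.349/0.262)/(2πk) = 0.2867/(2π·0.0143) = 3.191 m·K/W
ΣR = 8.892×10^-4 + 1.486 + 3.191 = 4.678 m·K/W
Q' = ΔT/ΣR = (363.1 K − 284.8 K)/4.678 = 16.7 W/m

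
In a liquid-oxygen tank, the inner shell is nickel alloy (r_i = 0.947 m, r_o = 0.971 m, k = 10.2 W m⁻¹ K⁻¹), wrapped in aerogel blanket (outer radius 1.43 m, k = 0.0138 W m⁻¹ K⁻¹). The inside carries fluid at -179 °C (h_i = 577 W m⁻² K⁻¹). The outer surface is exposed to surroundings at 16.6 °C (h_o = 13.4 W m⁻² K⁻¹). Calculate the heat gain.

Q = 102 W

Resistance network (inner→outer):
  R_conv,in = 1/(4πr²h) = 1/(4π·0.947²·577) = 1.538×10^-4 K/W
  R_nickel alloy = (1/0.947 − 1/0.971)/(4πk) = 0.02610/(4π·10.2) = 2.036×10^-4 K/W
  R_aerogel blanket = (1/0.971 − 1/1.43)/(4πk) = 0.3306/(4π·0.0138) = 1.906 K/W
  R_conv,out = 1/(4πr²h) = 1/(4π·1.43²·13.4) = 0.002904 K/W
ΣR = 1.538×10^-4 + 2.036×10^-4 + 1.906 + 0.002904 = 1.909 K/W
Q = ΔT/ΣR = (-179 °C − 16.6 °C)/1.909 = -102 W
(Negative Q ⇒ heat flows inward; heat gain = 102 W.)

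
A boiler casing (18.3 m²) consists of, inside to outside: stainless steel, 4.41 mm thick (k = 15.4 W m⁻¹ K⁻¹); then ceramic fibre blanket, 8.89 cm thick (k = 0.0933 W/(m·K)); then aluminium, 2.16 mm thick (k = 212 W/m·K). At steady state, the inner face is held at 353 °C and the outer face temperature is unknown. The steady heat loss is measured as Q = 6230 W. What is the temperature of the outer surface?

T_out = 28.5 °C

Series resistances:
  R_stainless steel = L/(kA) = 0.00441/(15.4·18.3) = 1.565×10^-5 K/W
  R_ceramic fibre blanket = L/(kA) = 0.0889/(0.0933·18.3) = 0.05207 K/W
  R_aluminium = L/(kA) = 0.00216/(212·18.3) = 5.568×10^-7 K/W
ΣR = 0.05208 K/W
ΔT = Q·ΣR = 6230 × 0.05208 = 324.5 K
Heat flows outward, so T_out = T_in − ΔT = 353 − 324.5 = 28.5 °C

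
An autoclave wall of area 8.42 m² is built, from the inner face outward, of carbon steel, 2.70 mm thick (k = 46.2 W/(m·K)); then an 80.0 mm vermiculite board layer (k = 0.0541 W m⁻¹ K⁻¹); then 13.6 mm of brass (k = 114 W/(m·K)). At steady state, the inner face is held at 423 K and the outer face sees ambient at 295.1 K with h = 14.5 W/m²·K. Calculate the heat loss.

Resistance network (inner→outer):
  R_carbon steel = L/(kA) = 0.00270/(46.2·8.42) = 6.941×10^-6 K/W
  R_vermiculite board = L/(kA) = 0.0800/(0.0541·8.42) = 0.1756 K/W
  R_brass = L/(kA) = 0.0136/(114·8.42) = 1.417×10^-5 K/W
  R_conv,out = 1/(hA) = 1/(14.5·8.42) = 0.008191 K/W
ΣR = 6.941×10^-6 + 0.1756 + 1.417×10^-5 + 0.008191 = 0.1838 K/W
Q = ΔT/ΣR = (423 K − 295.1 K)/0.1838 = 696 W

Q = 696 W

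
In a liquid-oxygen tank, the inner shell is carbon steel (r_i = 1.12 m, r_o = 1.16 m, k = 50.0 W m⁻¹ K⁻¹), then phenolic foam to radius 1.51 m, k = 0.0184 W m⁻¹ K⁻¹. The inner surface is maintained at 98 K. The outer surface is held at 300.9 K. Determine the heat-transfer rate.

Treat each layer as a resistance in series:
  R_carbon steel = (1/1.12 − 1/1.16)/(4πk) = 0.03079/(4π·50.0) = 4.900×10^-5 K/W
  R_phenolic foam = (1/1.16 − 1/1.51)/(4πk) = 0.1998/(4π·0.0184) = 0.8642 K/W
ΣR = 4.900×10^-5 + 0.8642 = 0.8642 K/W
Q = ΔT/ΣR = (98 K − 300.9 K)/0.8642 = -235 W
(Negative Q ⇒ heat flows inward; heat gain = 235 W.)

Q = 235 W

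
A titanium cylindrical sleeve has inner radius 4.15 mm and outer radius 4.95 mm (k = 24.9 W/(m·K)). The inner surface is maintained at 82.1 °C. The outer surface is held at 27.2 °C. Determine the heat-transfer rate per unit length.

Q' = 2πk·ΔT/ln(r₂/r₁) = 2π × 24.9 × 54.9 / ln(0.00495/0.00415) = 48700 W/m

Q' = 48700 W/m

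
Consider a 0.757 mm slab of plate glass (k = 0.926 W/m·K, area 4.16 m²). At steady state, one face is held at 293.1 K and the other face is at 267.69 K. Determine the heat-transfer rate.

Q = kA·ΔT/L = 0.926 × 4.16 × |293.1 K − 267.69 K| / 7.57×10^-4 = 1.29×10^5 W

Q = 129 kW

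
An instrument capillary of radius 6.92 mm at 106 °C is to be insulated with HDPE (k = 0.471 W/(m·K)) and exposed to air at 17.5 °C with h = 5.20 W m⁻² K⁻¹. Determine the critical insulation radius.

r_cr = 9.06 cm

For a cylinder, r_cr = k_ins/h = 0.471/5.20 = 0.0906 m = 9.06 cm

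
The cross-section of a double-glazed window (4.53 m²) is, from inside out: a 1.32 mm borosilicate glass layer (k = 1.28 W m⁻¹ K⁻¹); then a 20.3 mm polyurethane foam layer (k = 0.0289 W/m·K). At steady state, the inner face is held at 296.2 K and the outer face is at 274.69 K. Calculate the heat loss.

Treat each layer as a resistance in series:
  R_borosilicate glass = L/(kA) = 0.00132/(1.28·4.53) = 2.276×10^-4 K/W
  R_polyurethane foam = L/(kA) = 0.0203/(0.0289·4.53) = 0.1551 K/W
ΣR = 2.276×10^-4 + 0.1551 = 0.1553 K/W
Q = ΔT/ΣR = (296.2 K − 274.69 K)/0.1553 = 139 W

Q = 139 W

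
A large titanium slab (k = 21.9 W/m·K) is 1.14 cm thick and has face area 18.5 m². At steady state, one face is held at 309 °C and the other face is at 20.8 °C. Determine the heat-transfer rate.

Q = 10200 kW

Q = kA·ΔT/L = 21.9 × 18.5 × |309 °C − 20.8 °C| / 0.0114 = 1.02×10^7 W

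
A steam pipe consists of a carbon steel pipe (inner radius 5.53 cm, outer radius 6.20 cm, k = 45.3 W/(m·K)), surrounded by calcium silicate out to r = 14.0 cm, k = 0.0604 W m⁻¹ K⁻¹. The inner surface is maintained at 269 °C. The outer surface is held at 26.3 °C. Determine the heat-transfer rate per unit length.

Treat each layer as a resistance in series:
  R'_carbon steel = ln(0.0620/0.0553)/(2πk) = 0.1144/(2π·45.3) = 4.018×10^-4 m·K/W
  R'_calcium silicate = ln(0.140/0.0620)/(2πk) = 0.8145/(2π·0.0604) = 2.146 m·K/W
ΣR = 4.018×10^-4 + 2.146 = 2.146 m·K/W
Q' = ΔT/ΣR = (269 °C − 26.3 °C)/2.146 = 113 W/m

Q' = 113 W/m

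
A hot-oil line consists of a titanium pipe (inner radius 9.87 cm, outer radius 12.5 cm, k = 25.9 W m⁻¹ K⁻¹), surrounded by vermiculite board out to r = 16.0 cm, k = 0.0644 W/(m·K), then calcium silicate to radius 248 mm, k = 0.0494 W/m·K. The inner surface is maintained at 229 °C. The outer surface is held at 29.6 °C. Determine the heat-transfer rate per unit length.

Q' = 98.5 W/m

Resistance network (inner→outer):
  R'_titanium = ln(0.125/0.0987)/(2πk) = 0.2362/(2π·25.9) = 0.001452 m·K/W
  R'_vermiculite board = ln(0.160/0.125)/(2πk) = 0.2469/(2π·0.0644) = 0.6101 m·K/W
  R'_calcium silicate = ln(0.248/0.160)/(2πk) = 0.4383/(2π·0.0494) = 1.412 m·K/W
ΣR = 0.001452 + 0.6101 + 1.412 = 2.024 m·K/W
Q' = ΔT/ΣR = (229 °C − 29.6 °C)/2.024 = 98.5 W/m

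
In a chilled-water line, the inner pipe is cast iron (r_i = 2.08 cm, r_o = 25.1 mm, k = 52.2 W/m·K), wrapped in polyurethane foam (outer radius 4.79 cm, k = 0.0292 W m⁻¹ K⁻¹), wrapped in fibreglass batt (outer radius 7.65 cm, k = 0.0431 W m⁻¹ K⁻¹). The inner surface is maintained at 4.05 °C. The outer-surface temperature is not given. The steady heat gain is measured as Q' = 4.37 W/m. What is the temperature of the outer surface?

T_out = 27.0 °C

Series resistances:
  R'_cast iron = ln(0.0251/0.0208)/(2πk) = 0.1879/(2π·52.2) = 5.729×10^-4 m·K/W
  R'_polyurethane foam = ln(0.0479/0.0251)/(2πk) = 0.6462/(2π·0.0292) = 3.522 m·K/W
  R'_fibreglass batt = ln(0.0765/0.0479)/(2πk) = 0.4682/(2π·0.0431) = 1.729 m·K/W
ΣR = 5.252 m·K/W
ΔT = Q'·ΣR = 4.37 × 5.252 = 22.95 K
Heat flows inward, so T_out = T_in + ΔT = 4.05 + 22.95 = 27.0 °C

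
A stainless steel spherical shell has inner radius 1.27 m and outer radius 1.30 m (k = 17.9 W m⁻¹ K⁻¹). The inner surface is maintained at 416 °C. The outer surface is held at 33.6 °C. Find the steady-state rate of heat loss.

Q = 4.73×10^6 W

Q = 4πk·ΔT/(1/r₁ − 1/r₂) = 4π × 17.9 × 382.4 / (1/1.27 − 1/1.30) = 4.73×10^6 W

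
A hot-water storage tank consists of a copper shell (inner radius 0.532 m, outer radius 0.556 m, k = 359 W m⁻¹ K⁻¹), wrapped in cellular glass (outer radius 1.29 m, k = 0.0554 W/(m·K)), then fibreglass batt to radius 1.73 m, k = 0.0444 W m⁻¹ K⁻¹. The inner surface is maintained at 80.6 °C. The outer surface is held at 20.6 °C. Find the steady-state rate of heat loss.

Q = 32.9 W

Series thermal resistances, inner to outer:
  R_copper = (1/0.532 − 1/0.556)/(4πk) = 0.08114/(4π·359) = 1.799×10^-5 K/W
  R_cellular glass = (1/0.556 − 1/1.29)/(4πk) = 1.023/(4π·0.0554) = 1.470 K/W
  R_fibreglass batt = (1/1.29 − 1/1.73)/(4πk) = 0.1972/(4π·0.0444) = 0.3534 K/W
ΣR = 1.799×10^-5 + 1.470 + 0.3534 = 1.823 K/W
Q = ΔT/ΣR = (80.6 °C − 20.6 °C)/1.823 = 32.9 W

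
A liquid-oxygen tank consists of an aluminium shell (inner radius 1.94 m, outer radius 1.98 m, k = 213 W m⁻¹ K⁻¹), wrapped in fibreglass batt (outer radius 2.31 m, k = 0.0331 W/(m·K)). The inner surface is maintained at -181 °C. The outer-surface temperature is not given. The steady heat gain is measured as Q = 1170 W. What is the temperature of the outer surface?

Series resistances:
  R_aluminium = (1/1.94 − 1/1.98)/(4πk) = 0.01041/(4π·213) = 3.890×10^-6 K/W
  R_fibreglass batt = (1/1.98 − 1/2.31)/(4πk) = 0.07215/(4π·0.0331) = 0.1735 K/W
ΣR = 0.1735 K/W
ΔT = Q·ΣR = 1170 × 0.1735 = 203.0 K
Heat flows inward, so T_out = T_in + ΔT = -181 + 203.0 = 22.0 °C

T_out = 22.0 °C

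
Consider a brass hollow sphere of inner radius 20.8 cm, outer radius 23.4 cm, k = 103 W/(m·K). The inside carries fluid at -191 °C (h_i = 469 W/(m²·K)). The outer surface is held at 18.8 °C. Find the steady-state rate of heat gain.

Treat each layer as a resistance in series:
  R_conv,in = 1/(4πr²h) = 1/(4π·0.208²·469) = 0.003922 K/W
  R_brass = (1/0.208 − 1/0.234)/(4πk) = 0.5342/(4π·103) = 4.127×10^-4 K/W
ΣR = 0.003922 + 4.127×10^-4 = 0.004335 K/W
Q = ΔT/ΣR = (-191 °C − 18.8 °C)/0.004335 = -48400 W
(Negative Q ⇒ heat flows inward; heat gain = 48400 W.)

Q = 48.4 kW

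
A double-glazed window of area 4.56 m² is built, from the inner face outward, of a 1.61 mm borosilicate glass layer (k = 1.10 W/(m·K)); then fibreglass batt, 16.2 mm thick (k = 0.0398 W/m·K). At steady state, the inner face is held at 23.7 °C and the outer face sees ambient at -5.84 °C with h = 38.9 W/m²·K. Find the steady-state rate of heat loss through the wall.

Q = 310 W

Treat each layer as a resistance in series:
  R_borosilicate glass = L/(kA) = 0.00161/(1.10·4.56) = 3.210×10^-4 K/W
  R_fibreglass batt = L/(kA) = 0.0162/(0.0398·4.56) = 0.08926 K/W
  R_conv,out = 1/(hA) = 1/(38.9·4.56) = 0.005637 K/W
ΣR = 3.210×10^-4 + 0.08926 + 0.005637 = 0.09522 K/W
Q = ΔT/ΣR = (23.7 °C − -5.84 °C)/0.09522 = 310 W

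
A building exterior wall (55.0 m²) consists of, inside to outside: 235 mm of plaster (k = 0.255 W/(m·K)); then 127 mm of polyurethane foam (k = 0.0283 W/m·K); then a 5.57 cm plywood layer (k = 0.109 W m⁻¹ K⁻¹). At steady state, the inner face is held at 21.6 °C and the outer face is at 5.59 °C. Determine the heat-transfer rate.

Q = 149 W

Series thermal resistances, inner to outer:
  R_plaster = L/(kA) = 0.235/(0.255·55.0) = 0.01676 K/W
  R_polyurethane foam = L/(kA) = 0.127/(0.0283·55.0) = 0.08159 K/W
  R_plywood = L/(kA) = 0.0557/(0.109·55.0) = 0.009291 K/W
ΣR = 0.01676 + 0.08159 + 0.009291 = 0.1076 K/W
Q = ΔT/ΣR = (21.6 °C − 5.59 °C)/0.1076 = 149 W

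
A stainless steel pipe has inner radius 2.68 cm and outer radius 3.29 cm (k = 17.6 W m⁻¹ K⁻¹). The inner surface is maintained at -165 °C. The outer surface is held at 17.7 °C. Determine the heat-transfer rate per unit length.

Q' = 98.5 kW/m

Q' = 2πk·ΔT/ln(r₂/r₁) = 2π × 17.6 × 182.7 / ln(0.0329/0.0268) = 98500 W/m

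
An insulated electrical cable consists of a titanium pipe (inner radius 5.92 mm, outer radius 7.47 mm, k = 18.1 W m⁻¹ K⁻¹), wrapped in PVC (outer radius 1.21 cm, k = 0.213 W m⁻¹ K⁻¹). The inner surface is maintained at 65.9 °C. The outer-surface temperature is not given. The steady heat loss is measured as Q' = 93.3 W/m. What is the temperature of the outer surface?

T_out = 32.1 °C

Sum the resistances:
  R'_titanium = ln(0.00747/0.00592)/(2πk) = 0.2326/(2π·18.1) = 0.002045 m·K/W
  R'_PVC = ln(0.0121/0.00747)/(2πk) = 0.4823/(2π·0.213) = 0.3604 m·K/W
ΣR = 0.3624 m·K/W
ΔT = Q'·ΣR = 93.3 × 0.3624 = 33.81 K
Heat flows outward, so T_out = T_in − ΔT = 65.9 − 33.81 = 32.1 °C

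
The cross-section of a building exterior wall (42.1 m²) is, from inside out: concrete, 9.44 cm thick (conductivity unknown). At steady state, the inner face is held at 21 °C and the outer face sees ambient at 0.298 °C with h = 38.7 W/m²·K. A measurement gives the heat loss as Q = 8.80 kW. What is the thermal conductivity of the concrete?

k = 1.29 W/m·K

ΣR = ΔT/Q = |21 − 0.298|/8800 = 0.002352 K/W
Known resistances:
  R_conv,out = 1/(hA) = 1/(38.7·42.1) = 6.138×10^-4 K/W
R_concrete = ΣR − ΣR_known = 0.002352 − 6.138×10^-4 = 0.001738 K/W
L/(kA) = 0.001738 ⇒ k = 0.0944/(0.001738·42.1) = 1.29 W/m·K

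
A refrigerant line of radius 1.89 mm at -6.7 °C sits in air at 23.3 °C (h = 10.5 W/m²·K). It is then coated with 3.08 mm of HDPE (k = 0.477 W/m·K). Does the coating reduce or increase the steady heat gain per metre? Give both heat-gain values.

Critical radius for a cylinder: r_cr = k/h = 0.0454 m = 4.54 cm.
Outer radius after coating: r₂ = 0.00189 + 0.00308 = 0.00497 m.
Since r₁ < r_cr and r₂ ≤ r_cr, the coating moves toward the maximum at r_cr — heat gain rises.
Bare: R = 1/(2πr₁h) = 8.020 m·K/W; Q = 30/8.020 = 3.74 W/m.
Coated: R = R_cond + R_conv = 3.372 m·K/W; Q = 30/3.372 = 8.90 W/m.

increases: 3.74 → 8.90 W/m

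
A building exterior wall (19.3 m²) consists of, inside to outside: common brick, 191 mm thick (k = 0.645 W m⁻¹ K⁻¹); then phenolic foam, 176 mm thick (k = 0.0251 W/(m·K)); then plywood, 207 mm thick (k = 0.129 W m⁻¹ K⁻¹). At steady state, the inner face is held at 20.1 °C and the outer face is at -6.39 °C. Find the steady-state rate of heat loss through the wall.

Q = 57.4 W

Series thermal resistances, inner to outer:
  R_common brick = L/(kA) = 0.191/(0.645·19.3) = 0.01534 K/W
  R_phenolic foam = L/(kA) = 0.176/(0.0251·19.3) = 0.3633 K/W
  R_plywood = L/(kA) = 0.207/(0.129·19.3) = 0.08314 K/W
ΣR = 0.01534 + 0.3633 + 0.08314 = 0.4618 K/W
Q = ΔT/ΣR = (20.1 °C − -6.39 °C)/0.4618 = 57.4 W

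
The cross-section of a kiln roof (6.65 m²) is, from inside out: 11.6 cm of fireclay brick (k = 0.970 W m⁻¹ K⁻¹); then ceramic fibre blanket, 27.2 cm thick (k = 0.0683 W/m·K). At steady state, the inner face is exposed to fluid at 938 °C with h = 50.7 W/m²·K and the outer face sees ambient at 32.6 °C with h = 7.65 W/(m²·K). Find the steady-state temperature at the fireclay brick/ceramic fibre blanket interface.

Resistance network (inner→outer):
  R_conv,in = 1/(hA) = 1/(50.7·6.65) = 0.002966 K/W
  R_fireclay brick = L/(kA) = 0.116/(0.970·6.65) = 0.01798 K/W
  R_ceramic fibre blanket = L/(kA) = 0.272/(0.0683·6.65) = 0.5989 K/W
  R_conv,out = 1/(hA) = 1/(7.65·6.65) = 0.01966 K/W
ΣR = 0.002966 + 0.01798 + 0.5989 + 0.01966 = 0.6395 K/W
Q = ΔT/ΣR = (938 °C − 32.6 °C)/0.6395 = 1416 W
From the inner boundary to the fireclay brick/ceramic fibre blanket interface, ΣR_partial = 0.02095 K/W.
T_interface = T_in − Q·ΣR_partial = 938 °C − (1416)(0.02095) = 908 °C

T = 908 °C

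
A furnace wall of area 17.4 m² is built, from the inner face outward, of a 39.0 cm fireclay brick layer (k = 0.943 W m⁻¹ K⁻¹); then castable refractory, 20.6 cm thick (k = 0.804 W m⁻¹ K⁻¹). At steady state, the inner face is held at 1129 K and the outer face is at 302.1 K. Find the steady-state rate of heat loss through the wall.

Series thermal resistances, inner to outer:
  R_fireclay brick = L/(kA) = 0.390/(0.943·17.4) = 0.02377 K/W
  R_castable refractory = L/(kA) = 0.206/(0.804·17.4) = 0.01473 K/W
ΣR = 0.02377 + 0.01473 = 0.03850 K/W
Q = ΔT/ΣR = (1129 K − 302.1 K)/0.03850 = 21500 W

Q = 21.5 kW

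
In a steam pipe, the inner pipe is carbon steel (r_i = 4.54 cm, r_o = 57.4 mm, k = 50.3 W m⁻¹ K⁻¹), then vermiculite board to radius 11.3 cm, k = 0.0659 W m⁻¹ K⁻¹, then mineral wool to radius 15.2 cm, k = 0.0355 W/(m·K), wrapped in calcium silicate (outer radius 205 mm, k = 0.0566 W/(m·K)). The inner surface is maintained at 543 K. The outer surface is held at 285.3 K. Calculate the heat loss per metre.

Series thermal resistances, inner to outer:
  R'_carbon steel = ln(0.0574/0.0454)/(2πk) = 0.2345/(2π·50.3) = 7.421×10^-4 m·K/W
  R'_vermiculite board = ln(0.113/0.0574)/(2πk) = 0.6773/(2π·0.0659) = 1.636 m·K/W
  R'_mineral wool = ln(0.152/0.113)/(2πk) = 0.2965/(2π·0.0355) = 1.329 m·K/W
  R'_calcium silicate = ln(0.205/0.152)/(2πk) = 0.2991/(2π·0.0566) = 0.8411 m·K/W
ΣR = 7.421×10^-4 + 1.636 + 1.329 + 0.8411 = 3.807 m·K/W
Q' = ΔT/ΣR = (543 K − 285.3 K)/3.807 = 67.7 W/m

Q' = 67.7 W/m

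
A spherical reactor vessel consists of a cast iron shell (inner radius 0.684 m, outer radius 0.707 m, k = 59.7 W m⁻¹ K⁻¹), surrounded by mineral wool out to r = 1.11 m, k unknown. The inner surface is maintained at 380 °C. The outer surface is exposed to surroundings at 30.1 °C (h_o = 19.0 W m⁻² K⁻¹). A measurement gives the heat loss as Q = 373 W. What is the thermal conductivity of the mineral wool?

k = 0.0437 W/m·K

ΣR = ΔT/Q = |380 − 30.1|/373 = 0.9381 K/W
Known resistances:
  R_cast iron = (1/0.684 − 1/0.707)/(4πk) = 0.04756/(4π·59.7) = 6.340×10^-5 K/W
  R_conv,out = 1/(4πr²h) = 1/(4π·1.11²·19.0) = 0.003399 K/W
R_mineral wool = ΣR − ΣR_known = 0.9381 − 0.003462 = 0.9346 K/W
(1/r₁−1/r₂)/(4πk) = 0.9346 ⇒ k = 0.5135/(4π·0.9346) = 0.0437 W/m·K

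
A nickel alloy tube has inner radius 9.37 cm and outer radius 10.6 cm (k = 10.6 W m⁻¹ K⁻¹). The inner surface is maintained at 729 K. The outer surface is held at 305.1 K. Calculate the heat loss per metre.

Q' = 229 kW/m

Q' = 2πk·ΔT/ln(r₂/r₁) = 2π × 10.6 × 423.9 / ln(0.106/0.0937) = 2.29×10^5 W/m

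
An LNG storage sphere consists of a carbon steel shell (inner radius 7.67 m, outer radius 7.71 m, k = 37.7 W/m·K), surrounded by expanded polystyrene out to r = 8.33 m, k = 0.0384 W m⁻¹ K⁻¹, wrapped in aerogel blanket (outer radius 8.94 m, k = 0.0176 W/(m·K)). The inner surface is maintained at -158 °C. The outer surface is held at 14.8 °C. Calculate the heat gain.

Resistance network (inner→outer):
  R_carbon steel = (1/7.67 − 1/7.71)/(4πk) = 6.764×10^-4/(4π·37.7) = 1.428×10^-6 K/W
  R_expanded polystyrene = (1/7.71 − 1/8.33)/(4πk) = 0.009654/(4π·0.0384) = 0.02001 K/W
  R_aerogel blanket = (1/8.33 − 1/8.94)/(4πk) = 0.008191/(4π·0.0176) = 0.03704 K/W
ΣR = 1.428×10^-6 + 0.02001 + 0.03704 = 0.05705 K/W
Q = ΔT/ΣR = (-158 °C − 14.8 °C)/0.05705 = -3030 W
(Negative Q ⇒ heat flows inward; heat gain = 3030 W.)

Q = 3.03 kW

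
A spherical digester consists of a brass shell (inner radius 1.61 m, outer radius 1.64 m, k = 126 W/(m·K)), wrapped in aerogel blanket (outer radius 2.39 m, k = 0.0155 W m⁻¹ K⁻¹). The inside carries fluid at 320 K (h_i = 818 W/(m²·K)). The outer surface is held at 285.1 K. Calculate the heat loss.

Q = 35.5 W

Resistance network (inner→outer):
  R_conv,in = 1/(4πr²h) = 1/(4π·1.61²·818) = 3.753×10^-5 K/W
  R_brass = (1/1.61 − 1/1.64)/(4πk) = 0.01136/(4π·126) = 7.176×10^-6 K/W
  R_aerogel blanket = (1/1.64 − 1/2.39)/(4πk) = 0.1913/(4π·0.0155) = 0.9824 K/W
ΣR = 3.753×10^-5 + 7.176×10^-6 + 0.9824 = 0.9824 K/W
Q = ΔT/ΣR = (320 K − 285.1 K)/0.9824 = 35.5 W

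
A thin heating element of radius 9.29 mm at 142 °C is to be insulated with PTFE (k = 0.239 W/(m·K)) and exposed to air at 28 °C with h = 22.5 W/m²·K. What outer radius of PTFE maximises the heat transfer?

r_cr = 1.06 cm

For a cylinder, r_cr = k_ins/h = 0.239/22.5 = 0.0106 m = 1.06 cm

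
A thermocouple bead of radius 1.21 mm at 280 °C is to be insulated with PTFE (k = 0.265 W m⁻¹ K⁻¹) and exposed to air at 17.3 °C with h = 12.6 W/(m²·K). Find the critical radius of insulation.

For a sphere, r_cr = 2k_ins/h = 2·0.265/12.6 = 0.0421 m = 4.21 cm

r_cr = 4.21 cm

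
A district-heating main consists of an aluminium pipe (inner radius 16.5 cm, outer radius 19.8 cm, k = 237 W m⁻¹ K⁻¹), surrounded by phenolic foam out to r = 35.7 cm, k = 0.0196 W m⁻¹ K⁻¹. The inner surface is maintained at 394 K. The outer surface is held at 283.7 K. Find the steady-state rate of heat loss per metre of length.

Resistance network (inner→outer):
  R'_aluminium = ln(0.198/0.165)/(2πk) = 0.1823/(2π·237) = 1.224×10^-4 m·K/W
  R'_phenolic foam = ln(0.357/0.198)/(2πk) = 0.5895/(2π·0.0196) = 4.787 m·K/W
ΣR = 1.224×10^-4 + 4.787 = 4.787 m·K/W
Q' = ΔT/ΣR = (394 K − 283.7 K)/4.787 = 23.0 W/m

Q' = 23.0 W/m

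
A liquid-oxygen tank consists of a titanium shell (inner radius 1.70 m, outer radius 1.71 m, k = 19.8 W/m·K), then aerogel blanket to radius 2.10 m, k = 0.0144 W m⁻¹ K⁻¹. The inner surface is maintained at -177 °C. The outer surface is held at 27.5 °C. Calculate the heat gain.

Q = 341 W

Series thermal resistances, inner to outer:
  R_titanium = (1/1.70 − 1/1.71)/(4πk) = 0.003440/(4π·19.8) = 1.383×10^-5 K/W
  R_aerogel blanket = (1/1.71 − 1/2.10)/(4πk) = 0.1086/(4π·0.0144) = 0.6002 K/W
ΣR = 1.383×10^-5 + 0.6002 = 0.6002 K/W
Q = ΔT/ΣR = (-177 °C − 27.5 °C)/0.6002 = -341 W
(Negative Q ⇒ heat flows inward; heat gain = 341 W.)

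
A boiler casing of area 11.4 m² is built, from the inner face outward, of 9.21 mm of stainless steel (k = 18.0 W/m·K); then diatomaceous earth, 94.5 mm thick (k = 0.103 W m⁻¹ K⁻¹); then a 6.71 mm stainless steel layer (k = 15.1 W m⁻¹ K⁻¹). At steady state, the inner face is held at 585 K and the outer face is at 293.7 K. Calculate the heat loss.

Treat each layer as a resistance in series:
  R_stainless steel = L/(kA) = 0.00921/(18.0·11.4) = 4.488×10^-5 K/W
  R_diatomaceous earth = L/(kA) = 0.0945/(0.103·11.4) = 0.08048 K/W
  R_stainless steel = L/(kA) = 0.00671/(15.1·11.4) = 3.898×10^-5 K/W
ΣR = 4.488×10^-5 + 0.08048 + 3.898×10^-5 = 0.08056 K/W
Q = ΔT/ΣR = (585 K − 293.7 K)/0.08056 = 3620 W

Q = 3.62 kW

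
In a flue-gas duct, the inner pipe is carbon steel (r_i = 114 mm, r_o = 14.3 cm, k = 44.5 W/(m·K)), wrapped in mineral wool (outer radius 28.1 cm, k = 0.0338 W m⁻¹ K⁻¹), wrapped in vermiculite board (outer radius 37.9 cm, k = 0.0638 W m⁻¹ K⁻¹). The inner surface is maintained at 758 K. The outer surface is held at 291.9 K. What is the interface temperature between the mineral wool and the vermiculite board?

T = 380 K

Treat each layer as a resistance in series:
  R'_carbon steel = ln(0.143/0.114)/(2πk) = 0.2266/(2π·44.5) = 8.106×10^-4 m·K/W
  R'_mineral wool = ln(0.281/0.143)/(2πk) = 0.6755/(2π·0.0338) = 3.181 m·K/W
  R'_vermiculite board = ln(0.379/0.281)/(2πk) = 0.2992/(2π·0.0638) = 0.7463 m·K/W
ΣR = 8.106×10^-4 + 3.181 + 0.7463 = 3.928 m·K/W
Q' = ΔT/ΣR = (758 K − 291.9 K)/3.928 = 118.7 W/m
From the inner boundary to the mineral wool/vermiculite board interface, ΣR_partial = 3.182 m·K/W.
T_interface = T_in − Q'·ΣR_partial = 758 K − (118.7)(3.182) = 380 K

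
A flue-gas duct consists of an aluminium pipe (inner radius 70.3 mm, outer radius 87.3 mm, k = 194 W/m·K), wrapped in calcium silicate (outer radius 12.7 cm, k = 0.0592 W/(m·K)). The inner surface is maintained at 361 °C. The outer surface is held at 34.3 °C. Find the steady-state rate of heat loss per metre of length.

Q' = 324 W/m

Treat each layer as a resistance in series:
  R'_aluminium = ln(0.0873/0.0703)/(2πk) = 0.2166/(2π·194) = 1.777×10^-4 m·K/W
  R'_calcium silicate = ln(0.127/0.0873)/(2πk) = 0.3748/(2π·0.0592) = 1.008 m·K/W
ΣR = 1.777×10^-4 + 1.008 = 1.008 m·K/W
Q' = ΔT/ΣR = (361 °C − 34.3 °C)/1.008 = 324 W/m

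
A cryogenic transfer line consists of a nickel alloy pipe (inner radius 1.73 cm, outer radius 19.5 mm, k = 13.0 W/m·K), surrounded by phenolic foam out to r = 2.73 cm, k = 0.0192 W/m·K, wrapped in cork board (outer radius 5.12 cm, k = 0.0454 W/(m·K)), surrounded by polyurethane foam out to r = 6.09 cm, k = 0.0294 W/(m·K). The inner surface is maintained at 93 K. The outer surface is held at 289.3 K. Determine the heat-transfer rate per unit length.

Resistance network (inner→outer):
  R'_nickel alloy = ln(0.0195/0.0173)/(2πk) = 0.1197/(2π·13.0) = 0.001466 m·K/W
  R'_phenolic foam = ln(0.0273/0.0195)/(2πk) = 0.3365/(2π·0.0192) = 2.789 m·K/W
  R'_cork board = ln(0.0512/0.0273)/(2πk) = 0.6289/(2π·0.0454) = 2.205 m·K/W
  R'_polyurethane foam = ln(0.0609/0.0512)/(2πk) = 0.1735/(2π·0.0294) = 0.9392 m·K/W
ΣR = 0.001466 + 2.789 + 2.205 + 0.9392 = 5.935 m·K/W
Q' = ΔT/ΣR = (93 K − 289.3 K)/5.935 = -33.1 W/m
(Negative Q' ⇒ heat flows inward; heat gain = 33.1 W/m.)

Q' = 33.1 W/m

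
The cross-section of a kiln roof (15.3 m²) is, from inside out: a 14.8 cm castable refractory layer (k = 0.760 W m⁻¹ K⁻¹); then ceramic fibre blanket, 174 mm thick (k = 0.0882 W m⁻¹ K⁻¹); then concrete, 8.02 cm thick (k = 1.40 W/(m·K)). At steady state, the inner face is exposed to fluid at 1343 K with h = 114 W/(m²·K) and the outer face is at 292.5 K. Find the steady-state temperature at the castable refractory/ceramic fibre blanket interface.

Series thermal resistances, inner to outer:
  R_conv,in = 1/(hA) = 1/(114·15.3) = 5.733×10^-4 K/W
  R_castable refractory = L/(kA) = 0.148/(0.760·15.3) = 0.01273 K/W
  R_ceramic fibre blanket = L/(kA) = 0.174/(0.0882·15.3) = 0.1289 K/W
  R_concrete = L/(kA) = 0.0802/(1.40·15.3) = 0.003744 K/W
ΣR = 5.733×10^-4 + 0.01273 + 0.1289 + 0.003744 = 0.1459 K/W
Q = ΔT/ΣR = (1343 K − 292.5 K)/0.1459 = 7200 W
From the inner boundary to the castable refractory/ceramic fibre blanket interface, ΣR_partial = 0.01330 K/W.
T_interface = T_in − Q·ΣR_partial = 1343 K − (7200)(0.01330) = 1247 K

T = 1247 K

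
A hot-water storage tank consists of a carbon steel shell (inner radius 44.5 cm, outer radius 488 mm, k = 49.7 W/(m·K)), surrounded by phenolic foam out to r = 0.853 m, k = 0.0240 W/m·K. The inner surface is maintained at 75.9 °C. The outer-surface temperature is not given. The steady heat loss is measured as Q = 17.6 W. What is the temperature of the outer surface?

T_out = 24.7 °C

Sum the resistances:
  R_carbon steel = (1/0.445 − 1/0.488)/(4πk) = 0.1980/(4π·49.7) = 3.170×10^-4 K/W
  R_phenolic foam = (1/0.488 − 1/0.853)/(4πk) = 0.8768/(4π·0.0240) = 2.907 K/W
ΣR = 2.908 K/W
ΔT = Q·ΣR = 17.6 × 2.908 = 51.18 K
Heat flows outward, so T_out = T_in − ΔT = 75.9 − 51.18 = 24.7 °C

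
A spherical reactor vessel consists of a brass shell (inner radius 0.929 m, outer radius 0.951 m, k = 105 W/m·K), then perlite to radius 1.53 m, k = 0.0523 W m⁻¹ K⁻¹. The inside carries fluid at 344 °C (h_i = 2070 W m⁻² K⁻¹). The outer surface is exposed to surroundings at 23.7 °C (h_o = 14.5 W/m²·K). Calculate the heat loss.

Treat each layer as a resistance in series:
  R_conv,in = 1/(4πr²h) = 1/(4π·0.929²·2070) = 4.454×10^-5 K/W
  R_brass = (1/0.929 − 1/0.951)/(4πk) = 0.02490/(4π·105) = 1.887×10^-5 K/W
  R_perlite = (1/0.951 − 1/1.53)/(4πk) = 0.3979/(4π·0.0523) = 0.6055 K/W
  R_conv,out = 1/(4πr²h) = 1/(4π·1.53²·14.5) = 0.002344 K/W
ΣR = 4.454×10^-5 + 1.887×10^-5 + 0.6055 + 0.002344 = 0.6079 K/W
Q = ΔT/ΣR = (344 °C − 23.7 °C)/0.6079 = 527 W

Q = 527 W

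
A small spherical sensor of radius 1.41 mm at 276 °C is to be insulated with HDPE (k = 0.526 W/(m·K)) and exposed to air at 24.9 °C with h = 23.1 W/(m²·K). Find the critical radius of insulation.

r_cr = 4.55 cm

For a sphere, r_cr = 2k_ins/h = 2·0.526/23.1 = 0.0455 m = 4.55 cm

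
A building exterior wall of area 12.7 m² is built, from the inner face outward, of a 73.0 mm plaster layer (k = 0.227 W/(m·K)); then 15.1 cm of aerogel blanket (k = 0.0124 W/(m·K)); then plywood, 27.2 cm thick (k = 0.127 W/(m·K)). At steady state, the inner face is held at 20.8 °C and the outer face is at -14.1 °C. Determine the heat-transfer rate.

Treat each layer as a resistance in series:
  R_plaster = L/(kA) = 0.0730/(0.227·12.7) = 0.02532 K/W
  R_aerogel blanket = L/(kA) = 0.151/(0.0124·12.7) = 0.9589 K/W
  R_plywood = L/(kA) = 0.272/(0.127·12.7) = 0.1686 K/W
ΣR = 0.02532 + 0.9589 + 0.1686 = 1.153 K/W
Q = ΔT/ΣR = (20.8 °C − -14.1 °C)/1.153 = 30.3 W

Q = 30.3 W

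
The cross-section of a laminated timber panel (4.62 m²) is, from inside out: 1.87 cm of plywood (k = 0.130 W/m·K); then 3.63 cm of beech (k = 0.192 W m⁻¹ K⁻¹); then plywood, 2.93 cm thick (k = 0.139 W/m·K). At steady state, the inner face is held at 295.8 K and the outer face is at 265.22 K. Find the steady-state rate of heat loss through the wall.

Q = 260 W

Treat each layer as a resistance in series:
  R_plywood = L/(kA) = 0.0187/(0.130·4.62) = 0.03114 K/W
  R_beech = L/(kA) = 0.0363/(0.192·4.62) = 0.04092 K/W
  R_plywood = L/(kA) = 0.0293/(0.139·4.62) = 0.04563 K/W
ΣR = 0.03114 + 0.04092 + 0.04563 = 0.1177 K/W
Q = ΔT/ΣR = (295.8 K − 265.22 K)/0.1177 = 260 W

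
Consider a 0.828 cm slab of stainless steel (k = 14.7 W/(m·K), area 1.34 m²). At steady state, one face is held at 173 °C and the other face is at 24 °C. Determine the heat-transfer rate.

Q = kA·ΔT/L = 14.7 × 1.34 × |173 °C − 24 °C| / 0.00828 = 3.54×10^5 W

Q = 354 kW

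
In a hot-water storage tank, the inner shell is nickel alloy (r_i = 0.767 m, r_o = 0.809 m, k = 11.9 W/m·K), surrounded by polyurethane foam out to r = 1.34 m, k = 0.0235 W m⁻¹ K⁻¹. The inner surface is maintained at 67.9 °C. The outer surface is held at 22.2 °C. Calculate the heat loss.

Series thermal resistances, inner to outer:
  R_nickel alloy = (1/0.767 − 1/0.809)/(4πk) = 0.06769/(4π·11.9) = 4.526×10^-4 K/W
  R_polyurethane foam = (1/0.809 − 1/1.34)/(4πk) = 0.4898/(4π·0.0235) = 1.659 K/W
ΣR = 4.526×10^-4 + 1.659 = 1.659 K/W
Q = ΔT/ΣR = (67.9 °C − 22.2 °C)/1.659 = 27.5 W

Q = 27.5 W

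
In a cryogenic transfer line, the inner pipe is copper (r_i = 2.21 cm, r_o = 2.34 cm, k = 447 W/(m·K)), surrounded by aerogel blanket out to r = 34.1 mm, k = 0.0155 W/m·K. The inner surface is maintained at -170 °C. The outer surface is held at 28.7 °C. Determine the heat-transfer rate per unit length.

Resistance network (inner→outer):
  R'_copper = ln(0.0234/0.0221)/(2πk) = 0.05716/(2π·447) = 2.035×10^-5 m·K/W
  R'_aerogel blanket = ln(0.0341/0.0234)/(2πk) = 0.3766/(2π·0.0155) = 3.867 m·K/W
ΣR = 2.035×10^-5 + 3.867 = 3.867 m·K/W
Q' = ΔT/ΣR = (-170 °C − 28.7 °C)/3.867 = -51.4 W/m
(Negative Q' ⇒ heat flows inward; heat gain = 51.4 W/m.)

Q' = 51.4 W/m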